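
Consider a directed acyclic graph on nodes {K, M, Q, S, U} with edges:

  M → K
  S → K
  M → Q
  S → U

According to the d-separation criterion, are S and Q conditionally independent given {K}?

No

Only one path connects S and Q:
Path 1: S → K ← M → Q
  K is a collider and K is conditioned on, which opens it; M is a fork and M is not conditioned on — no node blocks this path, so it is active.
Because an active path exists, S and Q are not d-separated.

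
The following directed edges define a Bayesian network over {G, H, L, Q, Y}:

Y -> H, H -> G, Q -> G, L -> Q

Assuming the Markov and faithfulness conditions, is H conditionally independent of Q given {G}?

No

There is one path between H and Q:
  1. H → G ← Q — G:collider[open] ⇒ active
At least one path is unblocked, so d-separation fails.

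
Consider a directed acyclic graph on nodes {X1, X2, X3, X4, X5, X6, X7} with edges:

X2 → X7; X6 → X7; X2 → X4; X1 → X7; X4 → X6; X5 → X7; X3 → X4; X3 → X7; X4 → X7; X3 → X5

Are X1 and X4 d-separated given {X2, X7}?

No

We examine all 5 paths between X1 and X4:
Path 1: X1 → X7 ← X4
  X7 is a collider and X7 is conditioned on, which opens it — no node blocks this path, so it is active.
Path 2: X1 → X7 ← X6 ← X4
  X7 is a collider and X7 is conditioned on, which opens it; X6 is a chain and X6 is not conditioned on — no node blocks this path, so it is active.
Path 3: X1 → X7 ← X3 → X4
  X7 is a collider and X7 is conditioned on, which opens it; X3 is a fork and X3 is not conditioned on — no node blocks this path, so it is active.
Path 4: X1 → X7 ← X5 ← X3 → X4
  X7 is a collider and X7 is conditioned on, which opens it; X5 is a chain and X5 is not conditioned on; X3 is a fork and X3 is not conditioned on — no node blocks this path, so it is active.
Path 5: X1 → X7 ← X2 → X4
  X2 is a fork here and X2 is conditioned on, so the path is blocked at X2.
Because an active path exists, X1 and X4 are not d-separated.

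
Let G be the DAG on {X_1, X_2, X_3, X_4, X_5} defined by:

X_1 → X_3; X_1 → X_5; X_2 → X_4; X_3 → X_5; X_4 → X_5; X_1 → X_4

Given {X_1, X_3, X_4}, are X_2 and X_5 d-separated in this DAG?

Enumerating the 3 paths from X_2 to X_5 and testing each for blocking by {X_1, X_3, X_4}:
Path 1: X_2 → X_4 ← X_1 → X_5
  X_1 is a fork here and X_1 is conditioned on, so the path is blocked at X_1.
Path 2: X_2 → X_4 ← X_1 → X_3 → X_5
  X_1 is a fork here and X_1 is conditioned on, so the path is blocked at X_1.
Path 3: X_2 → X_4 → X_5
  X_4 is a chain here and X_4 is conditioned on, so the path is blocked at X_4.
All paths are blocked; X_2 ⊥ X_5 | {X_1, X_3, X_4} holds.

Yes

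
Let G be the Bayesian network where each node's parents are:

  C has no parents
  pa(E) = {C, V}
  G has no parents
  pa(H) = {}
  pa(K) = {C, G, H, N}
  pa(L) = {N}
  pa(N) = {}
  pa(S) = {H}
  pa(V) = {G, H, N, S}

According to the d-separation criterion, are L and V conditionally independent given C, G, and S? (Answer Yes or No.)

No — L and V are not d-separated given {C, G, S}.

5 paths connect L and V; each must be blocked for d-separation to hold:
Path 1: L ← N → K ← H → S → V
  K is a collider here and neither K nor any of its descendants is conditioned on, so the collider stays closed — the path is blocked at K.
Path 2: L ← N → K ← H → V
  K is a collider here and neither K nor any of its descendants is conditioned on, so the collider stays closed — the path is blocked at K.
Path 3: L ← N → K ← C → E ← V
  K is a collider here and neither K nor any of its descendants is conditioned on, so the collider stays closed — the path is blocked at K.
Path 4: L ← N → K ← G → V
  K is a collider here and neither K nor any of its descendants is conditioned on, so the collider stays closed — the path is blocked at K.
Path 5: L ← N → V
  N is a fork and N is not conditioned on — no node blocks this path, so it is active.
Since the path L ← N → V is active, L and V are not d-separated given {C, G, S}.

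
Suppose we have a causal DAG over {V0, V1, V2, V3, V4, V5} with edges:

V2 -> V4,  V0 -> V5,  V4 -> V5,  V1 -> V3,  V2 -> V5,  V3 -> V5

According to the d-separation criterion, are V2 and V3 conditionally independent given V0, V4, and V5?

No

We examine all 2 paths between V2 and V3:
  1. V2 → V4 → V5 ← V3 — V4:chain[blocks]; V5:collider[open] ⇒ blocked
  2. V2 → V5 ← V3 — V5:collider[open] ⇒ active
Since the path V2 → V5 ← V3 is active, V2 and V3 are not d-separated given {V0, V4, V5}.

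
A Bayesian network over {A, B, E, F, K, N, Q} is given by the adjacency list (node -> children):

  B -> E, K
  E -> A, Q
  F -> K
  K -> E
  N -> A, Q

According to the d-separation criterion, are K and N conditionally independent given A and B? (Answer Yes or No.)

No

We examine all 4 paths between K and N:
Path 1: K ← B → E → Q ← N
  B is a fork here and B is conditioned on, so the path is blocked at B.
Path 2: K ← B → E → A ← N
  B is a fork here and B is conditioned on, so the path is blocked at B.
Path 3: K → E → Q ← N
  Q is a collider here and neither Q nor any of its descendants is conditioned on, so the collider stays closed — the path is blocked at Q.
Path 4: K → E → A ← N
  E is a chain and E is not conditioned on; A is a collider and A is conditioned on, which opens it — no node blocks this path, so it is active.
Because an active path exists, K and N are not d-separated.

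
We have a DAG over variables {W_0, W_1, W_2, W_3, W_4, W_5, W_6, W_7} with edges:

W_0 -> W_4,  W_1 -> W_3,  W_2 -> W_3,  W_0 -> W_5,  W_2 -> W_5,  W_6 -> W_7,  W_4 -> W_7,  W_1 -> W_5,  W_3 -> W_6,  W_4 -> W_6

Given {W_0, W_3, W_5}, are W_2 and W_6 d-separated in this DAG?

Enumerating the 6 paths from W_2 to W_6 and testing each for blocking by {W_0, W_3, W_5}:
Path 1: W_2 → W_3 → W_6
  W_3 is a chain here and W_3 is conditioned on, so the path is blocked at W_3.
Path 2: W_2 → W_3 ← W_1 → W_5 ← W_0 → W_4 → W_6
  W_0 is a fork here and W_0 is conditioned on, so the path is blocked at W_0.
Path 3: W_2 → W_3 ← W_1 → W_5 ← W_0 → W_4 → W_7 ← W_6
  W_0 is a fork here and W_0 is conditioned on, so the path is blocked at W_0.
Path 4: W_2 → W_5 ← W_0 → W_4 → W_6
  W_0 is a fork here and W_0 is conditioned on, so the path is blocked at W_0.
Path 5: W_2 → W_5 ← W_0 → W_4 → W_7 ← W_6
  W_0 is a fork here and W_0 is conditioned on, so the path is blocked at W_0.
Path 6: W_2 → W_5 ← W_1 → W_3 → W_6
  W_3 is a chain here and W_3 is conditioned on, so the path is blocked at W_3.
Every path is blocked, so W_2 and W_6 are d-separated given {W_0, W_3, W_5}.

Yes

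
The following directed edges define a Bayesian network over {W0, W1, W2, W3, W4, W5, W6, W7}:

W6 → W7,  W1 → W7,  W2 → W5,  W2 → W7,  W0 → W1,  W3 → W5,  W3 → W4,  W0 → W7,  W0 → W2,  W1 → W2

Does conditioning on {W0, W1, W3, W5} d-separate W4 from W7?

There are 5 undirected paths between W4 and W7; checking each against the conditioning set {W0, W1, W3, W5}:
Path 1: W4 ← W3 → W5 ← W2 → W7
  W3 is a fork here and W3 is conditioned on, so the path is blocked at W3.
Path 2: W4 ← W3 → W5 ← W2 ← W0 → W7
  W3 is a fork here and W3 is conditioned on, so the path is blocked at W3.
Path 3: W4 ← W3 → W5 ← W2 ← W0 → W1 → W7
  W3 is a fork here and W3 is conditioned on, so the path is blocked at W3.
Path 4: W4 ← W3 → W5 ← W2 ← W1 → W7
  W3 is a fork here and W3 is conditioned on, so the path is blocked at W3.
Path 5: W4 ← W3 → W5 ← W2 ← W1 ← W0 → W7
  W3 is a fork here and W3 is conditioned on, so the path is blocked at W3.
Since every path is blocked, d-separation holds.

Yes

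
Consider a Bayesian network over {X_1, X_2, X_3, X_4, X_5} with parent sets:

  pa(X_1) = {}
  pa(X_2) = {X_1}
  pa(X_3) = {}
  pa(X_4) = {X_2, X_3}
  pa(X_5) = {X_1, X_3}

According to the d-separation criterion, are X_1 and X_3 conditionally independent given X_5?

2 paths connect X_1 and X_3; each must be blocked for d-separation to hold:
  1. X_1 → X_2 → X_4 ← X_3 — X_2:chain[open]; X_4:collider[blocks] ⇒ blocked
  2. X_1 → X_5 ← X_3 — X_5:collider[open] ⇒ active
Since the path X_1 → X_5 ← X_3 is active, X_1 and X_3 are not d-separated given {X_5}.

No — X_1 and X_3 are not d-separated given {X_5}.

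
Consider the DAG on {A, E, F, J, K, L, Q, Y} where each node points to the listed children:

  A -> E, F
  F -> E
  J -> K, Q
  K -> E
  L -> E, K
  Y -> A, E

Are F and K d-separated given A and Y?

Yes — F and K are d-separated given {A, Y}.

There are 6 undirected paths between F and K; checking each against the conditioning set {A, Y}:
Path 1: F ← A → E ← K
  A is a fork here and A is conditioned on, so the path is blocked at A.
Path 2: F ← A → E ← L → K
  A is a fork here and A is conditioned on, so the path is blocked at A.
Path 3: F ← A ← Y → E ← K
  A is a chain here and A is conditioned on, so the path is blocked at A.
Path 4: F ← A ← Y → E ← L → K
  A is a chain here and A is conditioned on, so the path is blocked at A.
Path 5: F → E ← K
  E is a collider here and neither E nor any of its descendants is conditioned on, so the collider stays closed — the path is blocked at E.
Path 6: F → E ← L → K
  E is a collider here and neither E nor any of its descendants is conditioned on, so the collider stays closed — the path is blocked at E.
All paths are blocked; F ⊥ K | {A, Y} holds.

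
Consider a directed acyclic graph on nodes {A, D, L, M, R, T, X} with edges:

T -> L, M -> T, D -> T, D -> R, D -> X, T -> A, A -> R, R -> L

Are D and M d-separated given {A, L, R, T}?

There are 3 undirected paths between D and M; checking each against the conditioning set {A, L, R, T}:
Path 1: D → T ← M
  T is a collider and T is conditioned on, which opens it — no node blocks this path, so it is active.
Path 2: D → R ← A ← T ← M
  A is a chain here and A is conditioned on, so the path is blocked at A.
Path 3: D → R → L ← T ← M
  R is a chain here and R is conditioned on, so the path is blocked at R.
Because an active path exists, D and M are not d-separated.

No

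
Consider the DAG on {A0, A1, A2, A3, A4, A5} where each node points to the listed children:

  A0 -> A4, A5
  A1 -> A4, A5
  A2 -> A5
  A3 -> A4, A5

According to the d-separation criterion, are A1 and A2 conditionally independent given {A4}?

Yes — A1 and A2 are d-separated given {A4}.

Enumerating the 3 paths from A1 to A2 and testing each for blocking by {A4}:
Path 1: A1 → A5 ← A2
  A5 is a collider here and neither A5 nor any of its descendants is conditioned on, so the collider stays closed — the path is blocked at A5.
Path 2: A1 → A4 ← A0 → A5 ← A2
  A5 is a collider here and neither A5 nor any of its descendants is conditioned on, so the collider stays closed — the path is blocked at A5.
Path 3: A1 → A4 ← A3 → A5 ← A2
  A5 is a collider here and neither A5 nor any of its descendants is conditioned on, so the collider stays closed — the path is blocked at A5.
All paths are blocked; A1 ⊥ A2 | {A4} holds.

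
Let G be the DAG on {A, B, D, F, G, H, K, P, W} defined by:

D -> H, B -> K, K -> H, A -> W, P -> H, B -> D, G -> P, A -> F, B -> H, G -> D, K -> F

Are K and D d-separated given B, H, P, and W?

No

There are 6 undirected paths between K and D; checking each against the conditioning set {B, H, P, W}:
  1. K → H ← D — H:collider[open] ⇒ active
  2. K → H ← P ← G → D — H:collider[open]; P:chain[blocks]; G:fork[open] ⇒ blocked
  3. K → H ← B → D — H:collider[open]; B:fork[blocks] ⇒ blocked
  4. K ← B → H ← D — B:fork[blocks]; H:collider[open] ⇒ blocked
  5. K ← B → H ← P ← G → D — B:fork[blocks]; H:collider[open]; P:chain[blocks]; G:fork[open] ⇒ blocked
  6. K ← B → D — B:fork[blocks] ⇒ blocked
Since the path K → H ← D is active, K and D are not d-separated given {B, H, P, W}.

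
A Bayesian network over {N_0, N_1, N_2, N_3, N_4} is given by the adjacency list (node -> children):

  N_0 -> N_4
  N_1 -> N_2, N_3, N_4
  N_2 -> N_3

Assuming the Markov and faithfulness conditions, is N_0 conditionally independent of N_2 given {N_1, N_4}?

There are 2 undirected paths between N_0 and N_2; checking each against the conditioning set {N_1, N_4}:
Path 1: N_0 → N_4 ← N_1 → N_2
  N_1 is a fork here and N_1 is conditioned on, so the path is blocked at N_1.
Path 2: N_0 → N_4 ← N_1 → N_3 ← N_2
  N_1 is a fork here and N_1 is conditioned on, so the path is blocked at N_1.
All paths are blocked; N_0 ⊥ N_2 | {N_1, N_4} holds.

Yes — N_0 and N_2 are d-separated given {N_1, N_4}.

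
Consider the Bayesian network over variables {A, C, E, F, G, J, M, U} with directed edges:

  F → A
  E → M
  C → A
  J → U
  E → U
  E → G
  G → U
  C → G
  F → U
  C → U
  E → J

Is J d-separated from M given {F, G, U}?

Enumerating the 5 paths from J to M and testing each for blocking by {F, G, U}:
  1. J → U ← F → A ← C → G ← E → M — U:collider[open]; F:fork[blocks]; A:collider[blocks]; C:fork[open]; G:collider[open]; E:fork[open] ⇒ blocked
  2. J → U ← E → M — U:collider[open]; E:fork[open] ⇒ active
  3. J → U ← C → G ← E → M — U:collider[open]; C:fork[open]; G:collider[open]; E:fork[open] ⇒ active
  4. J → U ← G ← E → M — U:collider[open]; G:chain[blocks]; E:fork[open] ⇒ blocked
  5. J ← E → M — E:fork[open] ⇒ active
Since the path J → U ← E → M is active, J and M are not d-separated given {F, G, U}.

No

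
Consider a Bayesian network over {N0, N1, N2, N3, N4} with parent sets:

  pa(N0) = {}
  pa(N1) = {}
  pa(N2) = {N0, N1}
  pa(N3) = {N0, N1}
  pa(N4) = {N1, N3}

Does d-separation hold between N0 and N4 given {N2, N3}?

4 paths connect N0 and N4; each must be blocked for d-separation to hold:
Path 1: N0 → N2 ← N1 → N4
  N2 is a collider and N2 is conditioned on, which opens it; N1 is a fork and N1 is not conditioned on — no node blocks this path, so it is active.
Path 2: N0 → N2 ← N1 → N3 → N4
  N3 is a chain here and N3 is conditioned on, so the path is blocked at N3.
Path 3: N0 → N3 → N4
  N3 is a chain here and N3 is conditioned on, so the path is blocked at N3.
Path 4: N0 → N3 ← N1 → N4
  N3 is a collider and N3 is conditioned on, which opens it; N1 is a fork and N1 is not conditioned on — no node blocks this path, so it is active.
At least one path is unblocked, so d-separation fails.

No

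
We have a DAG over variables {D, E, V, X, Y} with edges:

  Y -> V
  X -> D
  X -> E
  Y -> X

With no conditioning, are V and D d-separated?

No

The only undirected path from V to D is:
  1. V ← Y → X → D — Y:fork[open]; X:chain[open] ⇒ active
Because an active path exists, V and D are not d-separated.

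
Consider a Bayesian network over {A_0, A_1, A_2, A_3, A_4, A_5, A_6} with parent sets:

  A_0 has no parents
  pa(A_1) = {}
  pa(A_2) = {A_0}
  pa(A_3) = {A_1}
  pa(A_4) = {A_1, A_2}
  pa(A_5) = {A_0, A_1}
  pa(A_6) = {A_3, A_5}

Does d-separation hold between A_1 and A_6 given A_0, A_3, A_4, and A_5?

Yes

3 paths connect A_1 and A_6; each must be blocked for d-separation to hold:
  1. A_1 → A_3 → A_6 — A_3:chain[blocks] ⇒ blocked
  2. A_1 → A_4 ← A_2 ← A_0 → A_5 → A_6 — A_4:collider[open]; A_2:chain[open]; A_0:fork[blocks]; A_5:chain[blocks] ⇒ blocked
  3. A_1 → A_5 → A_6 — A_5:chain[blocks] ⇒ blocked
Since every path is blocked, d-separation holds.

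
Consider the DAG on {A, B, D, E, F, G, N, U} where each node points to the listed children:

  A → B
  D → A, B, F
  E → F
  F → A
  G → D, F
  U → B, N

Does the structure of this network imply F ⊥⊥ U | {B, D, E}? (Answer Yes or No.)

6 paths connect F and U; each must be blocked for d-separation to hold:
Path 1: F ← D → B ← U
  D is a fork here and D is conditioned on, so the path is blocked at D.
Path 2: F ← D → A → B ← U
  D is a fork here and D is conditioned on, so the path is blocked at D.
Path 3: F → A ← D → B ← U
  D is a fork here and D is conditioned on, so the path is blocked at D.
Path 4: F → A → B ← U
  A is a chain and A is not conditioned on; B is a collider and B is conditioned on, which opens it — no node blocks this path, so it is active.
Path 5: F ← G → D → B ← U
  D is a chain here and D is conditioned on, so the path is blocked at D.
Path 6: F ← G → D → A → B ← U
  D is a chain here and D is conditioned on, so the path is blocked at D.
Since the path F → A → B ← U is active, F and U are not d-separated given {B, D, E}.

No — F and U are not d-separated given {B, D, E}.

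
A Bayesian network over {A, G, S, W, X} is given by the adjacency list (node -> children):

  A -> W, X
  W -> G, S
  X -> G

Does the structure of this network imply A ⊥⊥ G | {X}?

We examine all 2 paths between A and G:
  1. A → X → G — X:chain[blocks] ⇒ blocked
  2. A → W → G — W:chain[open] ⇒ active
At least one path is unblocked, so d-separation fails.

No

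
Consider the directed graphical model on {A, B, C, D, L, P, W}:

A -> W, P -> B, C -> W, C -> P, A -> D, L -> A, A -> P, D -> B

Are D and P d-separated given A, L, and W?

We examine all 3 paths between D and P:
Path 1: D ← A → P
  A is a fork here and A is conditioned on, so the path is blocked at A.
Path 2: D ← A → W ← C → P
  A is a fork here and A is conditioned on, so the path is blocked at A.
Path 3: D → B ← P
  B is a collider here and neither B nor any of its descendants is conditioned on, so the collider stays closed — the path is blocked at B.
Every path is blocked, so D and P are d-separated given {A, L, W}.

Yes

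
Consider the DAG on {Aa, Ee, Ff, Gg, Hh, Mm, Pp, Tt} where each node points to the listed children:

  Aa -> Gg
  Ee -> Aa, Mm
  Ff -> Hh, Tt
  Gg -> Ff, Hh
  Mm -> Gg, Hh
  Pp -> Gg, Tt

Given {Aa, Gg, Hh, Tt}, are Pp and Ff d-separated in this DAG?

There are 5 undirected paths between Pp and Ff; checking each against the conditioning set {Aa, Gg, Hh, Tt}:
  1. Pp → Tt ← Ff — Tt:collider[open] ⇒ active
  2. Pp → Gg → Hh ← Ff — Gg:chain[blocks]; Hh:collider[open] ⇒ blocked
  3. Pp → Gg ← Mm → Hh ← Ff — Gg:collider[open]; Mm:fork[open]; Hh:collider[open] ⇒ active
  4. Pp → Gg → Ff — Gg:chain[blocks] ⇒ blocked
  5. Pp → Gg ← Aa ← Ee → Mm → Hh ← Ff — Gg:collider[open]; Aa:chain[blocks]; Ee:fork[open]; Mm:chain[open]; Hh:collider[open] ⇒ blocked
Since the path Pp → Tt ← Ff is active, Pp and Ff are not d-separated given {Aa, Gg, Hh, Tt}.

No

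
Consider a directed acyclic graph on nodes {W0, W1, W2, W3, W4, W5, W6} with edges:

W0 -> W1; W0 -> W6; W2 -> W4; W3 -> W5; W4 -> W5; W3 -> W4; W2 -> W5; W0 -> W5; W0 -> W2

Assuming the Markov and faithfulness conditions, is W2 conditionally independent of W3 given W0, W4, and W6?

6 paths connect W2 and W3; each must be blocked for d-separation to hold:
  1. W2 → W5 ← W4 ← W3 — W5:collider[blocks]; W4:chain[blocks] ⇒ blocked
  2. W2 → W5 ← W3 — W5:collider[blocks] ⇒ blocked
  3. W2 → W4 → W5 ← W3 — W4:chain[blocks]; W5:collider[blocks] ⇒ blocked
  4. W2 → W4 ← W3 — W4:collider[open] ⇒ active
  5. W2 ← W0 → W5 ← W4 ← W3 — W0:fork[blocks]; W5:collider[blocks]; W4:chain[blocks] ⇒ blocked
  6. W2 ← W0 → W5 ← W3 — W0:fork[blocks]; W5:collider[blocks] ⇒ blocked
Because an active path exists, W2 and W3 are not d-separated.

No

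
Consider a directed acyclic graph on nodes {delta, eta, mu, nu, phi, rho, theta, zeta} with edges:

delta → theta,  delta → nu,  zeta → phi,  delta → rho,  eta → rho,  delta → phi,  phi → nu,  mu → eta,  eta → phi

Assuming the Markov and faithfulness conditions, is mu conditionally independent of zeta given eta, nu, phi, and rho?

Yes — mu and zeta are d-separated given {eta, nu, phi, rho}.

3 paths connect mu and zeta; each must be blocked for d-separation to hold:
Path 1: mu → eta → phi ← zeta
  eta is a chain here and eta is conditioned on, so the path is blocked at eta.
Path 2: mu → eta → rho ← delta → phi ← zeta
  eta is a chain here and eta is conditioned on, so the path is blocked at eta.
Path 3: mu → eta → rho ← delta → nu ← phi ← zeta
  eta is a chain here and eta is conditioned on, so the path is blocked at eta.
Every path is blocked, so mu and zeta are d-separated given {eta, nu, phi, rho}.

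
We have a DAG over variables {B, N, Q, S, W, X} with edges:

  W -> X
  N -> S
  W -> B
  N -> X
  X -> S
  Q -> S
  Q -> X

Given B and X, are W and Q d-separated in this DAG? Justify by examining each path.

3 paths connect W and Q; each must be blocked for d-separation to hold:
Path 1: W → X ← N → S ← Q
  S is a collider here and neither S nor any of its descendants is conditioned on, so the collider stays closed — the path is blocked at S.
Path 2: W → X → S ← Q
  X is a chain here and X is conditioned on, so the path is blocked at X.
Path 3: W → X ← Q
  X is a collider and X is conditioned on, which opens it — no node blocks this path, so it is active.
Because an active path exists, W and Q are not d-separated.

No — W and Q are not d-separated given {B, X}.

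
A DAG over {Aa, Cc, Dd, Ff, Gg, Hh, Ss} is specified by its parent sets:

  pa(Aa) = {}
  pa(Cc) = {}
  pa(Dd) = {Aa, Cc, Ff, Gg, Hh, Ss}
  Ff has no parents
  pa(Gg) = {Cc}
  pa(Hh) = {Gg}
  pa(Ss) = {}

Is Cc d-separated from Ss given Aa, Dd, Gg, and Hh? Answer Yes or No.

Enumerating the 3 paths from Cc to Ss and testing each for blocking by {Aa, Dd, Gg, Hh}:
Path 1: Cc → Gg → Hh → Dd ← Ss
  Gg is a chain here and Gg is conditioned on, so the path is blocked at Gg.
Path 2: Cc → Gg → Dd ← Ss
  Gg is a chain here and Gg is conditioned on, so the path is blocked at Gg.
Path 3: Cc → Dd ← Ss
  Dd is a collider and Dd is conditioned on, which opens it — no node blocks this path, so it is active.
At least one path is unblocked, so d-separation fails.

No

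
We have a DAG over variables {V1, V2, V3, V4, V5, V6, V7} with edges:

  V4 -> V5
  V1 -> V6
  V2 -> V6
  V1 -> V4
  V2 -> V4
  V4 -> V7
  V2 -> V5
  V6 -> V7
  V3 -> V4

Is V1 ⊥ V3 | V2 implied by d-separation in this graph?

Enumerating the 4 paths from V1 to V3 and testing each for blocking by {V2}:
Path 1: V1 → V4 ← V3
  V4 is a collider here and neither V4 nor any of its descendants is conditioned on, so the collider stays closed — the path is blocked at V4.
Path 2: V1 → V6 → V7 ← V4 ← V3
  V7 is a collider here and neither V7 nor any of its descendants is conditioned on, so the collider stays closed — the path is blocked at V7.
Path 3: V1 → V6 ← V2 → V4 ← V3
  V6 is a collider here and neither V6 nor any of its descendants is conditioned on, so the collider stays closed — the path is blocked at V6.
Path 4: V1 → V6 ← V2 → V5 ← V4 ← V3
  V6 is a collider here and neither V6 nor any of its descendants is conditioned on, so the collider stays closed — the path is blocked at V6.
Every path is blocked, so V1 and V3 are d-separated given {V2}.

Yes — V1 and V3 are d-separated given {V2}.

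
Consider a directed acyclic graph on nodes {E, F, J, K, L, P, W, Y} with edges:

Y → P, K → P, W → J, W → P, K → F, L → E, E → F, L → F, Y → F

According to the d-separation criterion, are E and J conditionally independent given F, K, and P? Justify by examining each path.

There are 4 undirected paths between E and J; checking each against the conditioning set {F, K, P}:
  1. E → F ← Y → P ← W → J — F:collider[open]; Y:fork[open]; P:collider[open]; W:fork[open] ⇒ active
  2. E → F ← K → P ← W → J — F:collider[open]; K:fork[blocks]; P:collider[open]; W:fork[open] ⇒ blocked
  3. E ← L → F ← Y → P ← W → J — L:fork[open]; F:collider[open]; Y:fork[open]; P:collider[open]; W:fork[open] ⇒ active
  4. E ← L → F ← K → P ← W → J — L:fork[open]; F:collider[open]; K:fork[blocks]; P:collider[open]; W:fork[open] ⇒ blocked
Because an active path exists, E and J are not d-separated.

No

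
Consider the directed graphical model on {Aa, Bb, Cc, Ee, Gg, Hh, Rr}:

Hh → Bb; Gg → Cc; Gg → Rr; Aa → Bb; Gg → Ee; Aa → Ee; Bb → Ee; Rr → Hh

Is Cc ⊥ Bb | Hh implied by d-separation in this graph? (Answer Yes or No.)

There are 3 undirected paths between Cc and Bb; checking each against the conditioning set {Hh}:
Path 1: Cc ← Gg → Rr → Hh → Bb
  Hh is a chain here and Hh is conditioned on, so the path is blocked at Hh.
Path 2: Cc ← Gg → Ee ← Aa → Bb
  Ee is a collider here and neither Ee nor any of its descendants is conditioned on, so the collider stays closed — the path is blocked at Ee.
Path 3: Cc ← Gg → Ee ← Bb
  Ee is a collider here and neither Ee nor any of its descendants is conditioned on, so the collider stays closed — the path is blocked at Ee.
All paths are blocked; Cc ⊥ Bb | {Hh} holds.

Yes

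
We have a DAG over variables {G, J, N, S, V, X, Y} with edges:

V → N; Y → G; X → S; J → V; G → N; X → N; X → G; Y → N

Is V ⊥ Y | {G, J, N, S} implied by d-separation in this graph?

Enumerating the 3 paths from V to Y and testing each for blocking by {G, J, N, S}:
Path 1: V → N ← X → G ← Y
  N is a collider and N is conditioned on, which opens it; X is a fork and X is not conditioned on; G is a collider and G is conditioned on, which opens it — no node blocks this path, so it is active.
Path 2: V → N ← G ← Y
  G is a chain here and G is conditioned on, so the path is blocked at G.
Path 3: V → N ← Y
  N is a collider and N is conditioned on, which opens it — no node blocks this path, so it is active.
Because an active path exists, V and Y are not d-separated.

No — V and Y are not d-separated given {G, J, N, S}.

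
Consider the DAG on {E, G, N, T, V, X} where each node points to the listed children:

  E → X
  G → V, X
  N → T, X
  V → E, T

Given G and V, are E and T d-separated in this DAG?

We examine all 4 paths between E and T:
Path 1: E → X ← N → T
  X is a collider here and neither X nor any of its descendants is conditioned on, so the collider stays closed — the path is blocked at X.
Path 2: E → X ← G → V → T
  X is a collider here and neither X nor any of its descendants is conditioned on, so the collider stays closed — the path is blocked at X.
Path 3: E ← V ← G → X ← N → T
  V is a chain here and V is conditioned on, so the path is blocked at V.
Path 4: E ← V → T
  V is a fork here and V is conditioned on, so the path is blocked at V.
Since every path is blocked, d-separation holds.

Yes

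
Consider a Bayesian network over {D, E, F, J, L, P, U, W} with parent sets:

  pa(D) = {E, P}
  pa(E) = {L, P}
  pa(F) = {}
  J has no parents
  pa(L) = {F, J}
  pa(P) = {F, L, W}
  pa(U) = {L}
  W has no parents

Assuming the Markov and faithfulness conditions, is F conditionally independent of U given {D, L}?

Yes

Enumerating the 4 paths from F to U and testing each for blocking by {D, L}:
  1. F → P → E ← L → U — P:chain[open]; E:collider[open]; L:fork[blocks] ⇒ blocked
  2. F → P ← L → U — P:collider[open]; L:fork[blocks] ⇒ blocked
  3. F → P → D ← E ← L → U — P:chain[open]; D:collider[open]; E:chain[open]; L:fork[blocks] ⇒ blocked
  4. F → L → U — L:chain[blocks] ⇒ blocked
Every path is blocked, so F and U are d-separated given {D, L}.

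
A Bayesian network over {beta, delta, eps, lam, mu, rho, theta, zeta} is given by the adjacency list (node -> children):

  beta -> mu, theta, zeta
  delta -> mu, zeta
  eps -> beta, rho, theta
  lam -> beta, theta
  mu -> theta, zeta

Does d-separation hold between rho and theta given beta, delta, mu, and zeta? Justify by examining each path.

No — rho and theta are not d-separated given {beta, delta, mu, zeta}.

6 paths connect rho and theta; each must be blocked for d-separation to hold:
Path 1: rho ← eps → theta
  eps is a fork and eps is not conditioned on — no node blocks this path, so it is active.
Path 2: rho ← eps → beta → mu → theta
  beta is a chain here and beta is conditioned on, so the path is blocked at beta.
Path 3: rho ← eps → beta → theta
  beta is a chain here and beta is conditioned on, so the path is blocked at beta.
Path 4: rho ← eps → beta → zeta ← delta → mu → theta
  beta is a chain here and beta is conditioned on, so the path is blocked at beta.
Path 5: rho ← eps → beta → zeta ← mu → theta
  beta is a chain here and beta is conditioned on, so the path is blocked at beta.
Path 6: rho ← eps → beta ← lam → theta
  eps is a fork and eps is not conditioned on; beta is a collider and beta is conditioned on, which opens it; lam is a fork and lam is not conditioned on — no node blocks this path, so it is active.
Since the path rho ← eps → theta is active, rho and theta are not d-separated given {beta, delta, mu, zeta}.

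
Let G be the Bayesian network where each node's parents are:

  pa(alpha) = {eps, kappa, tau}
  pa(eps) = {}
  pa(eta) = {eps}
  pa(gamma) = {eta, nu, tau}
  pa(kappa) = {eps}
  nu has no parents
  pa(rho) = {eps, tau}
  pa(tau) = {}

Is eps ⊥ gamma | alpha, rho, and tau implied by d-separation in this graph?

No — eps and gamma are not d-separated given {alpha, rho, tau}.

There are 4 undirected paths between eps and gamma; checking each against the conditioning set {alpha, rho, tau}:
  1. eps → eta → gamma — eta:chain[open] ⇒ active
  2. eps → rho ← tau → gamma — rho:collider[open]; tau:fork[blocks] ⇒ blocked
  3. eps → kappa → alpha ← tau → gamma — kappa:chain[open]; alpha:collider[open]; tau:fork[blocks] ⇒ blocked
  4. eps → alpha ← tau → gamma — alpha:collider[open]; tau:fork[blocks] ⇒ blocked
Since the path eps → eta → gamma is active, eps and gamma are not d-separated given {alpha, rho, tau}.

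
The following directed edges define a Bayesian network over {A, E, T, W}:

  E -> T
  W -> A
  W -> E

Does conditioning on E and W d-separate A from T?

Yes

The only undirected path from A to T is:
  1. A ← W → E → T — W:fork[blocks]; E:chain[blocks] ⇒ blocked
Since every path is blocked, d-separation holds.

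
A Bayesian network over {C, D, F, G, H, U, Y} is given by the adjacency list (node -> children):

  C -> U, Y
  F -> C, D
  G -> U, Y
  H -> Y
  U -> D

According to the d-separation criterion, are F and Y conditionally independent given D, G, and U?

No

There are 4 undirected paths between F and Y; checking each against the conditioning set {D, G, U}:
  1. F → C → U ← G → Y — C:chain[open]; U:collider[open]; G:fork[blocks] ⇒ blocked
  2. F → C → Y — C:chain[open] ⇒ active
  3. F → D ← U ← G → Y — D:collider[open]; U:chain[blocks]; G:fork[blocks] ⇒ blocked
  4. F → D ← U ← C → Y — D:collider[open]; U:chain[blocks]; C:fork[open] ⇒ blocked
At least one path is unblocked, so d-separation fails.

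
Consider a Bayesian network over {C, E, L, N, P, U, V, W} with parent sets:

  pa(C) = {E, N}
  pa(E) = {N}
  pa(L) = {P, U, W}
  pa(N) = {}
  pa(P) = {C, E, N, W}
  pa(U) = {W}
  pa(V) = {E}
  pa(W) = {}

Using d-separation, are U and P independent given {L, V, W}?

No

There are 4 undirected paths between U and P; checking each against the conditioning set {L, V, W}:
  1. U → L ← P — L:collider[open] ⇒ active
  2. U → L ← W → P — L:collider[open]; W:fork[blocks] ⇒ blocked
  3. U ← W → P — W:fork[blocks] ⇒ blocked
  4. U ← W → L ← P — W:fork[blocks]; L:collider[open] ⇒ blocked
Because an active path exists, U and P are not d-separated.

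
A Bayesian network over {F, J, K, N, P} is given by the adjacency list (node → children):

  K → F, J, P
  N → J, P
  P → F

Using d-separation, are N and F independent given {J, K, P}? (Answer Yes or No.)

There are 4 undirected paths between N and F; checking each against the conditioning set {J, K, P}:
Path 1: N → P → F
  P is a chain here and P is conditioned on, so the path is blocked at P.
Path 2: N → P ← K → F
  K is a fork here and K is conditioned on, so the path is blocked at K.
Path 3: N → J ← K → P → F
  K is a fork here and K is conditioned on, so the path is blocked at K.
Path 4: N → J ← K → F
  K is a fork here and K is conditioned on, so the path is blocked at K.
Every path is blocked, so N and F are d-separated given {J, K, P}.

Yes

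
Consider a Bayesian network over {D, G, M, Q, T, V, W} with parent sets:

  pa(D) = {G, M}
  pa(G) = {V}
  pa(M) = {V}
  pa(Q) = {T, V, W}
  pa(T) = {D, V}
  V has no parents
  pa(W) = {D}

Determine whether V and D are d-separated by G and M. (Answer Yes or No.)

There are 6 undirected paths between V and D; checking each against the conditioning set {G, M}:
Path 1: V → M → D
  M is a chain here and M is conditioned on, so the path is blocked at M.
Path 2: V → T → Q ← W ← D
  Q is a collider here and neither Q nor any of its descendants is conditioned on, so the collider stays closed — the path is blocked at Q.
Path 3: V → T ← D
  T is a collider here and neither T nor any of its descendants is conditioned on, so the collider stays closed — the path is blocked at T.
Path 4: V → Q ← W ← D
  Q is a collider here and neither Q nor any of its descendants is conditioned on, so the collider stays closed — the path is blocked at Q.
Path 5: V → Q ← T ← D
  Q is a collider here and neither Q nor any of its descendants is conditioned on, so the collider stays closed — the path is blocked at Q.
Path 6: V → G → D
  G is a chain here and G is conditioned on, so the path is blocked at G.
All paths are blocked; V ⊥ D | {G, M} holds.

Yes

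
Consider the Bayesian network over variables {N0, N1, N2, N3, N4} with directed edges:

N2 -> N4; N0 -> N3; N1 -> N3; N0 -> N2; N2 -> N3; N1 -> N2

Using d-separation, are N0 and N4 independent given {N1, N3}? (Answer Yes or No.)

We examine all 3 paths between N0 and N4:
  1. N0 → N3 ← N1 → N2 → N4 — N3:collider[open]; N1:fork[blocks]; N2:chain[open] ⇒ blocked
  2. N0 → N3 ← N2 → N4 — N3:collider[open]; N2:fork[open] ⇒ active
  3. N0 → N2 → N4 — N2:chain[open] ⇒ active
Since the path N0 → N3 ← N2 → N4 is active, N0 and N4 are not d-separated given {N1, N3}.

No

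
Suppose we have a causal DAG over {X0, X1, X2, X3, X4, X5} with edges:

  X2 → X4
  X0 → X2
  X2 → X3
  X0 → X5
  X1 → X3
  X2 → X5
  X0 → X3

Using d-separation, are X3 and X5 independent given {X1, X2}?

4 paths connect X3 and X5; each must be blocked for d-separation to hold:
Path 1: X3 ← X0 → X5
  X0 is a fork and X0 is not conditioned on — no node blocks this path, so it is active.
Path 2: X3 ← X0 → X2 → X5
  X2 is a chain here and X2 is conditioned on, so the path is blocked at X2.
Path 3: X3 ← X2 ← X0 → X5
  X2 is a chain here and X2 is conditioned on, so the path is blocked at X2.
Path 4: X3 ← X2 → X5
  X2 is a fork here and X2 is conditioned on, so the path is blocked at X2.
At least one path is unblocked, so d-separation fails.

No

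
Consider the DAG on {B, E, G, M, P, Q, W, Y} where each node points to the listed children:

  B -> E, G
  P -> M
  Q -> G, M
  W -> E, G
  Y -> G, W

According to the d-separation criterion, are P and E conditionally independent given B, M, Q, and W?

There are 3 undirected paths between P and E; checking each against the conditioning set {B, M, Q, W}:
Path 1: P → M ← Q → G ← Y → W → E
  Q is a fork here and Q is conditioned on, so the path is blocked at Q.
Path 2: P → M ← Q → G ← W → E
  Q is a fork here and Q is conditioned on, so the path is blocked at Q.
Path 3: P → M ← Q → G ← B → E
  Q is a fork here and Q is conditioned on, so the path is blocked at Q.
All paths are blocked; P ⊥ E | {B, M, Q, W} holds.

Yes — P and E are d-separated given {B, M, Q, W}.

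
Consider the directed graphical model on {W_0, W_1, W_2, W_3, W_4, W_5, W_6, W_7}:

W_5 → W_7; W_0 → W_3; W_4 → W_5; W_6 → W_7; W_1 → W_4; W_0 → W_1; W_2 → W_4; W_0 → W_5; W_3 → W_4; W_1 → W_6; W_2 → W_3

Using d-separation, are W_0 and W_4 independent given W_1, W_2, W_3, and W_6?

Yes — W_0 and W_4 are d-separated given {W_1, W_2, W_3, W_6}.

Enumerating the 6 paths from W_0 to W_4 and testing each for blocking by {W_1, W_2, W_3, W_6}:
Path 1: W_0 → W_5 ← W_4
  W_5 is a collider here and neither W_5 nor any of its descendants is conditioned on, so the collider stays closed — the path is blocked at W_5.
Path 2: W_0 → W_5 → W_7 ← W_6 ← W_1 → W_4
  W_7 is a collider here and neither W_7 nor any of its descendants is conditioned on, so the collider stays closed — the path is blocked at W_7.
Path 3: W_0 → W_3 → W_4
  W_3 is a chain here and W_3 is conditioned on, so the path is blocked at W_3.
Path 4: W_0 → W_3 ← W_2 → W_4
  W_2 is a fork here and W_2 is conditioned on, so the path is blocked at W_2.
Path 5: W_0 → W_1 → W_4
  W_1 is a chain here and W_1 is conditioned on, so the path is blocked at W_1.
Path 6: W_0 → W_1 → W_6 → W_7 ← W_5 ← W_4
  W_1 is a chain here and W_1 is conditioned on, so the path is blocked at W_1.
All paths are blocked; W_0 ⊥ W_4 | {W_1, W_2, W_3, W_6} holds.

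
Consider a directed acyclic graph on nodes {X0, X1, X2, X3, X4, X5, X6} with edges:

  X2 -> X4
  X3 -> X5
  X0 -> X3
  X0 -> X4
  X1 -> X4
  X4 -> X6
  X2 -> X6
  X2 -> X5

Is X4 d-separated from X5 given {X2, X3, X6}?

Yes — X4 and X5 are d-separated given {X2, X3, X6}.

Enumerating the 3 paths from X4 to X5 and testing each for blocking by {X2, X3, X6}:
  1. X4 ← X2 → X5 — X2:fork[blocks] ⇒ blocked
  2. X4 ← X0 → X3 → X5 — X0:fork[open]; X3:chain[blocks] ⇒ blocked
  3. X4 → X6 ← X2 → X5 — X6:collider[open]; X2:fork[blocks] ⇒ blocked
All paths are blocked; X4 ⊥ X5 | {X2, X3, X6} holds.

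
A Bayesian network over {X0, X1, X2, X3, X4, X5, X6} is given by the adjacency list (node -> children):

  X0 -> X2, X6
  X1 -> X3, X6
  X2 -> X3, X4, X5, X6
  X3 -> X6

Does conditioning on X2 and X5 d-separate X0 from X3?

We examine all 6 paths between X0 and X3:
Path 1: X0 → X2 → X3
  X2 is a chain here and X2 is conditioned on, so the path is blocked at X2.
Path 2: X0 → X2 → X6 ← X3
  X2 is a chain here and X2 is conditioned on, so the path is blocked at X2.
Path 3: X0 → X2 → X6 ← X1 → X3
  X2 is a chain here and X2 is conditioned on, so the path is blocked at X2.
Path 4: X0 → X6 ← X3
  X6 is a collider here and neither X6 nor any of its descendants is conditioned on, so the collider stays closed — the path is blocked at X6.
Path 5: X0 → X6 ← X2 → X3
  X6 is a collider here and neither X6 nor any of its descendants is conditioned on, so the collider stays closed — the path is blocked at X6.
Path 6: X0 → X6 ← X1 → X3
  X6 is a collider here and neither X6 nor any of its descendants is conditioned on, so the collider stays closed — the path is blocked at X6.
Since every path is blocked, d-separation holds.

Yes — X0 and X3 are d-separated given {X2, X5}.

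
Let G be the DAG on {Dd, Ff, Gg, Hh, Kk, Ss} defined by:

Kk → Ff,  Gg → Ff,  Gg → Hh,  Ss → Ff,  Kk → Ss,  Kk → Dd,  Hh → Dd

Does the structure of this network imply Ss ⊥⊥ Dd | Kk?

Enumerating the 4 paths from Ss to Dd and testing each for blocking by {Kk}:
  1. Ss → Ff ← Gg → Hh → Dd — Ff:collider[blocks]; Gg:fork[open]; Hh:chain[open] ⇒ blocked
  2. Ss → Ff ← Kk → Dd — Ff:collider[blocks]; Kk:fork[blocks] ⇒ blocked
  3. Ss ← Kk → Ff ← Gg → Hh → Dd — Kk:fork[blocks]; Ff:collider[blocks]; Gg:fork[open]; Hh:chain[open] ⇒ blocked
  4. Ss ← Kk → Dd — Kk:fork[blocks] ⇒ blocked
Every path is blocked, so Ss and Dd are d-separated given {Kk}.

Yes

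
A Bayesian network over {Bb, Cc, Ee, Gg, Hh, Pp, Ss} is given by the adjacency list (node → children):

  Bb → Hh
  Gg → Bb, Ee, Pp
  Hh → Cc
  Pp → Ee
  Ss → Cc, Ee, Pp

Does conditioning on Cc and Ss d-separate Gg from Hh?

We examine all 5 paths between Gg and Hh:
Path 1: Gg → Bb → Hh
  Bb is a chain and Bb is not conditioned on — no node blocks this path, so it is active.
Path 2: Gg → Ee ← Ss → Cc ← Hh
  Ee is a collider here and neither Ee nor any of its descendants is conditioned on, so the collider stays closed — the path is blocked at Ee.
Path 3: Gg → Ee ← Pp ← Ss → Cc ← Hh
  Ee is a collider here and neither Ee nor any of its descendants is conditioned on, so the collider stays closed — the path is blocked at Ee.
Path 4: Gg → Pp ← Ss → Cc ← Hh
  Pp is a collider here and neither Pp nor any of its descendants is conditioned on, so the collider stays closed — the path is blocked at Pp.
Path 5: Gg → Pp → Ee ← Ss → Cc ← Hh
  Ee is a collider here and neither Ee nor any of its descendants is conditioned on, so the collider stays closed — the path is blocked at Ee.
At least one path is unblocked, so d-separation fails.

No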